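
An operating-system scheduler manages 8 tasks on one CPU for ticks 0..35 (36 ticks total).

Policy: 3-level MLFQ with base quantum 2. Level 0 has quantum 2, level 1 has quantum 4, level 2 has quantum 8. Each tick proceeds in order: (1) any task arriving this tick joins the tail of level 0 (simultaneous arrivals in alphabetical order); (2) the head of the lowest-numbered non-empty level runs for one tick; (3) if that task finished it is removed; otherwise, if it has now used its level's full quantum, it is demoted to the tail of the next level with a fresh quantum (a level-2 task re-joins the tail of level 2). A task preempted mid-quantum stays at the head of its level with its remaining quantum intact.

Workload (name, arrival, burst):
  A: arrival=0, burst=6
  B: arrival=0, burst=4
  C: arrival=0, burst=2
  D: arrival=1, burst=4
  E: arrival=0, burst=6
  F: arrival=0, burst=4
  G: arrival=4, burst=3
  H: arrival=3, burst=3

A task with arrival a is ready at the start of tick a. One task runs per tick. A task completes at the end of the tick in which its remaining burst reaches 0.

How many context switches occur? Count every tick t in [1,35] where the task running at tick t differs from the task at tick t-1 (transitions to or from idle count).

t=0: L0/L1/L2 = ABCEF/-/- → run A
t=1: L0/L1/L2 = ABCEFD/-/- → run A
t=2: L0/L1/L2 = BCEFD/A/- → run B
t=3: L0/L1/L2 = BCEFDH/A/- → run B
t=4: L0/L1/L2 = CEFDHG/AB/- → run C
t=5: L0/L1/L2 = CEFDHG/AB/- → run C
t=6: L0/L1/L2 = EFDHG/AB/- → run E
t=7: L0/L1/L2 = EFDHG/AB/- → run E
t=8: L0/L1/L2 = FDHG/ABE/- → run F
t=9: L0/L1/L2 = FDHG/ABE/- → run F
t=10: L0/L1/L2 = DHG/ABEF/- → run D
t=11: L0/L1/L2 = DHG/ABEF/- → run D
t=12: L0/L1/L2 = HG/ABEFD/- → run H
t=13: L0/L1/L2 = HG/ABEFD/- → run H
t=14: L0/L1/L2 = G/ABEFDH/- → run G
t=15: L0/L1/L2 = G/ABEFDH/- → run G
t=16: L0/L1/L2 = -/ABEFDHG/- → run A
t=17: L0/L1/L2 = -/ABEFDHG/- → run A
t=18: L0/L1/L2 = -/ABEFDHG/- → run A
t=19: L0/L1/L2 = -/ABEFDHG/- → run A
t=20: L0/L1/L2 = -/BEFDHG/- → run B
t=21: L0/L1/L2 = -/BEFDHG/- → run B
t=22: L0/L1/L2 = -/EFDHG/- → run E
t=23: L0/L1/L2 = -/EFDHG/- → run E
t=24: L0/L1/L2 = -/EFDHG/- → run E
t=25: L0/L1/L2 = -/EFDHG/- → run E
t=26: L0/L1/L2 = -/FDHG/- → run F
t=27: L0/L1/L2 = -/FDHG/- → run F
t=28: L0/L1/L2 = -/DHG/- → run D
t=29: L0/L1/L2 = -/DHG/- → run D
t=30: L0/L1/L2 = -/HG/- → run H
t=31: L0/L1/L2 = -/G/- → run G
t=32: (idle)
t=33: (idle)
t=34: (idle)
t=35: (idle)

context switches = 15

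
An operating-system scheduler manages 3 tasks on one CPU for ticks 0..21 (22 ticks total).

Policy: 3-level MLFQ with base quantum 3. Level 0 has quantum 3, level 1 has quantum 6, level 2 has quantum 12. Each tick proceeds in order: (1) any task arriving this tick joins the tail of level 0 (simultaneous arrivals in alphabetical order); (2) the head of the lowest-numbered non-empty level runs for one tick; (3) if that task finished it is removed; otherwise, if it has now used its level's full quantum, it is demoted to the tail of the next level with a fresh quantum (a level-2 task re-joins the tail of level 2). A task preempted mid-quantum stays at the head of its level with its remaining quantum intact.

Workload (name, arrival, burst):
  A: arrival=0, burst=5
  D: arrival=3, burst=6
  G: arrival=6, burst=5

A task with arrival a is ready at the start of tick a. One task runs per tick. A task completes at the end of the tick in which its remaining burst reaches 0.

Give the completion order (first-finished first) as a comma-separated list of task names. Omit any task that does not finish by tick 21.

t=0: L0/L1/L2 = A/-/- → run A
t=1: L0/L1/L2 = A/-/- → run A
t=2: L0/L1/L2 = A/-/- → run A
t=3: L0/L1/L2 = D/A/- → run D
t=4: L0/L1/L2 = D/A/- → run D
t=5: L0/L1/L2 = D/A/- → run D
t=6: L0/L1/L2 = G/AD/- → run G
t=7: L0/L1/L2 = G/AD/- → run G
t=8: L0/L1/L2 = G/AD/- → run G
t=9: L0/L1/L2 = -/ADG/- → run A
t=10: L0/L1/L2 = -/ADG/- → run A
t=11: L0/L1/L2 = -/DG/- → run D
t=12: L0/L1/L2 = -/DG/- → run D
t=13: L0/L1/L2 = -/DG/- → run D
t=14: L0/L1/L2 = -/G/- → run G
t=15: L0/L1/L2 = -/G/- → run G
t=16: (idle)
t=17: (idle)
t=18: (idle)
t=19: (idle)
t=20: (idle)
t=21: (idle)

completion order = A, D, G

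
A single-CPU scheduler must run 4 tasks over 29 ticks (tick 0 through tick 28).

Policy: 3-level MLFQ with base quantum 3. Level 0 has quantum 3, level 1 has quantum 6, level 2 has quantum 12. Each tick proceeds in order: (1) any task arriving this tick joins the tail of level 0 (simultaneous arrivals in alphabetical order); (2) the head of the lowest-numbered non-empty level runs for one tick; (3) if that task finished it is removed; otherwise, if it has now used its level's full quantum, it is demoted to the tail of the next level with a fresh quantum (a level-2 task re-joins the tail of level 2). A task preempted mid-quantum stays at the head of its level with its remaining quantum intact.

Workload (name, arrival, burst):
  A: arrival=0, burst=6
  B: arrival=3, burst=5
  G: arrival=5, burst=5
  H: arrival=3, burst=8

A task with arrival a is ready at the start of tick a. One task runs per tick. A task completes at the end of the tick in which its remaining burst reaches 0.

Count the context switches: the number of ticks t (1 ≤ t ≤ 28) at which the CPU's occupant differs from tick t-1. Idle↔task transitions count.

context switches = 8

t=0: L0/L1/L2 = A/-/- → run A
t=1: L0/L1/L2 = A/-/- → run A
t=2: L0/L1/L2 = A/-/- → run A
t=3: L0/L1/L2 = BH/A/- → run B
t=4: L0/L1/L2 = BH/A/- → run B
t=5: L0/L1/L2 = BHG/A/- → run B
t=6: L0/L1/L2 = HG/AB/- → run H
t=7: L0/L1/L2 = HG/AB/- → run H
t=8: L0/L1/L2 = HG/AB/- → run H
t=9: L0/L1/L2 = G/ABH/- → run G
t=10: L0/L1/L2 = G/ABH/- → run G
t=11: L0/L1/L2 = G/ABH/- → run G
t=12: L0/L1/L2 = -/ABHG/- → run A
t=13: L0/L1/L2 = -/ABHG/- → run A
t=14: L0/L1/L2 = -/ABHG/- → run A
t=15: L0/L1/L2 = -/BHG/- → run B
t=16: L0/L1/L2 = -/BHG/- → run B
t=17: L0/L1/L2 = -/HG/- → run H
t=18: L0/L1/L2 = -/HG/- → run H
t=19: L0/L1/L2 = -/HG/- → run H
t=20: L0/L1/L2 = -/HG/- → run H
t=21: L0/L1/L2 = -/HG/- → run H
t=22: L0/L1/L2 = -/G/- → run G
t=23: L0/L1/L2 = -/G/- → run G
t=24: (idle)
t=25: (idle)
t=26: (idle)
t=27: (idle)
t=28: (idle)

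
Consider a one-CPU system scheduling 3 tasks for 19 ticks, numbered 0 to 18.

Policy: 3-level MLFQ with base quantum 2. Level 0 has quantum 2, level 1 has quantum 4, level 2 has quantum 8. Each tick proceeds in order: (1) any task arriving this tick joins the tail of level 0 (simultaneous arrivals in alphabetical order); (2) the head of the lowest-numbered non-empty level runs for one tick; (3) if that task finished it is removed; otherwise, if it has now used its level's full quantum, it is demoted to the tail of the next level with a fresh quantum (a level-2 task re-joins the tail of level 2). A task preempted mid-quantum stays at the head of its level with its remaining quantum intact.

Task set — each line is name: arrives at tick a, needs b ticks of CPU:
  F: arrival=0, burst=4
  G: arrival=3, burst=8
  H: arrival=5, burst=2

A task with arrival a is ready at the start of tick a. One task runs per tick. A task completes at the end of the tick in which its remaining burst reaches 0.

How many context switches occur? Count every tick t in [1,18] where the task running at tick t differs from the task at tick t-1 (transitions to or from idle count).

t=0: L0/L1/L2 = F/-/- → run F
t=1: L0/L1/L2 = F/-/- → run F
t=2: L0/L1/L2 = -/F/- → run F
t=3: L0/L1/L2 = G/F/- → run G
t=4: L0/L1/L2 = G/F/- → run G
t=5: L0/L1/L2 = H/FG/- → run H
t=6: L0/L1/L2 = H/FG/- → run H
t=7: L0/L1/L2 = -/FG/- → run F
t=8: L0/L1/L2 = -/G/- → run G
t=9: L0/L1/L2 = -/G/- → run G
t=10: L0/L1/L2 = -/G/- → run G
t=11: L0/L1/L2 = -/G/- → run G
t=12: L0/L1/L2 = -/-/G → run G
t=13: L0/L1/L2 = -/-/G → run G
t=14: (idle)
t=15: (idle)
t=16: (idle)
t=17: (idle)
t=18: (idle)

context switches = 5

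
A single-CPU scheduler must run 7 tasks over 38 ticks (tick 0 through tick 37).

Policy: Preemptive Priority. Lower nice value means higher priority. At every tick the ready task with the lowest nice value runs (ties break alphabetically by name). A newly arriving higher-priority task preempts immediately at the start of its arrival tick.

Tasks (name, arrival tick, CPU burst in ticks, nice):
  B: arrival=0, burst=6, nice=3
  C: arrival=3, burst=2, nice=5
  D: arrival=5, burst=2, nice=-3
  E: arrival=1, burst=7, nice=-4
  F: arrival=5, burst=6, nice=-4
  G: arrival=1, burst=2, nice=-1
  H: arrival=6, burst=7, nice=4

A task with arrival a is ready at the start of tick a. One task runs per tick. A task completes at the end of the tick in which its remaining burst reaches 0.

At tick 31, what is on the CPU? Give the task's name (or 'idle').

running at tick 31 = C

t=0: ready={B} → run B
t=1: ready={B,E,G} → run E
t=2: ready={B,E,G} → run E
t=3: ready={B,C,E,G} → run E
t=4: ready={B,C,E,G} → run E
t=5: ready={B,C,D,E,F,G} → run E
t=6: ready={B,C,D,E,F,G,H} → run E
t=7: ready={B,C,D,E,F,G,H} → run E
t=8: ready={B,C,D,F,G,H} → run F
t=9: ready={B,C,D,F,G,H} → run F
t=10: ready={B,C,D,F,G,H} → run F
t=11: ready={B,C,D,F,G,H} → run F
t=12: ready={B,C,D,F,G,H} → run F
t=13: ready={B,C,D,F,G,H} → run F
t=14: ready={B,C,D,G,H} → run D
t=15: ready={B,C,D,G,H} → run D
t=16: ready={B,C,G,H} → run G
t=17: ready={B,C,G,H} → run G
t=18: ready={B,C,H} → run B
t=19: ready={B,C,H} → run B
t=20: ready={B,C,H} → run B
t=21: ready={B,C,H} → run B
t=22: ready={B,C,H} → run B
t=23: ready={C,H} → run H
t=24: ready={C,H} → run H
t=25: ready={C,H} → run H
t=26: ready={C,H} → run H
t=27: ready={C,H} → run H
t=28: ready={C,H} → run H
t=29: ready={C,H} → run H
t=30: ready={C} → run C
t=31: ready={C} → run C
t=32: (idle)
t=33: (idle)
t=34: (idle)
t=35: (idle)
t=36: (idle)
t=37: (idle)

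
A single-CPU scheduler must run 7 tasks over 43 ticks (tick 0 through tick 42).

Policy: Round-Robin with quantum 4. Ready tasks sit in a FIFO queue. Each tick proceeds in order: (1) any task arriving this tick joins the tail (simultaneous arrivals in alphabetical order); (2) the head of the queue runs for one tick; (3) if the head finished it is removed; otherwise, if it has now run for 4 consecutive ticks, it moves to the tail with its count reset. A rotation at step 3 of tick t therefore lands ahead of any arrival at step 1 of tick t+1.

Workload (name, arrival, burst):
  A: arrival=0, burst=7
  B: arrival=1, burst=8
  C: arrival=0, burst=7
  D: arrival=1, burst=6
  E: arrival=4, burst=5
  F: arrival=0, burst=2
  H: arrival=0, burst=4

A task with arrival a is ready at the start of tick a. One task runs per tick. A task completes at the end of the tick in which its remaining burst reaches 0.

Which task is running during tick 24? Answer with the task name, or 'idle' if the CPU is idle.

running at tick 24 = A

t=0: queue=[A,C,F,H] q_used=0 → run A
t=1: queue=[A,C,F,H,B,D] q_used=1 → run A
t=2: queue=[A,C,F,H,B,D] q_used=2 → run A
t=3: queue=[A,C,F,H,B,D] q_used=3 → run A
t=4: queue=[C,F,H,B,D,A,E] q_used=0 → run C
t=5: queue=[C,F,H,B,D,A,E] q_used=1 → run C
t=6: queue=[C,F,H,B,D,A,E] q_used=2 → run C
t=7: queue=[C,F,H,B,D,A,E] q_used=3 → run C
t=8: queue=[F,H,B,D,A,E,C] q_used=0 → run F
t=9: queue=[F,H,B,D,A,E,C] q_used=1 → run F
t=10: queue=[H,B,D,A,E,C] q_used=0 → run H
t=11: queue=[H,B,D,A,E,C] q_used=1 → run H
t=12: queue=[H,B,D,A,E,C] q_used=2 → run H
t=13: queue=[H,B,D,A,E,C] q_used=3 → run H
t=14: queue=[B,D,A,E,C] q_used=0 → run B
t=15: queue=[B,D,A,E,C] q_used=1 → run B
t=16: queue=[B,D,A,E,C] q_used=2 → run B
t=17: queue=[B,D,A,E,C] q_used=3 → run B
t=18: queue=[D,A,E,C,B] q_used=0 → run D
t=19: queue=[D,A,E,C,B] q_used=1 → run D
t=20: queue=[D,A,E,C,B] q_used=2 → run D
t=21: queue=[D,A,E,C,B] q_used=3 → run D
t=22: queue=[A,E,C,B,D] q_used=0 → run A
t=23: queue=[A,E,C,B,D] q_used=1 → run A
t=24: queue=[A,E,C,B,D] q_used=2 → run A
t=25: queue=[E,C,B,D] q_used=0 → run E
t=26: queue=[E,C,B,D] q_used=1 → run E
t=27: queue=[E,C,B,D] q_used=2 → run E
t=28: queue=[E,C,B,D] q_used=3 → run E
t=29: queue=[C,B,D,E] q_used=0 → run C
t=30: queue=[C,B,D,E] q_used=1 → run C
t=31: queue=[C,B,D,E] q_used=2 → run C
t=32: queue=[B,D,E] q_used=0 → run B
t=33: queue=[B,D,E] q_used=1 → run B
t=34: queue=[B,D,E] q_used=2 → run B
t=35: queue=[B,D,E] q_used=3 → run B
t=36: queue=[D,E] q_used=0 → run D
t=37: queue=[D,E] q_used=1 → run D
t=38: queue=[E] q_used=0 → run E
t=39: (idle)
t=40: (idle)
t=41: (idle)
t=42: (idle)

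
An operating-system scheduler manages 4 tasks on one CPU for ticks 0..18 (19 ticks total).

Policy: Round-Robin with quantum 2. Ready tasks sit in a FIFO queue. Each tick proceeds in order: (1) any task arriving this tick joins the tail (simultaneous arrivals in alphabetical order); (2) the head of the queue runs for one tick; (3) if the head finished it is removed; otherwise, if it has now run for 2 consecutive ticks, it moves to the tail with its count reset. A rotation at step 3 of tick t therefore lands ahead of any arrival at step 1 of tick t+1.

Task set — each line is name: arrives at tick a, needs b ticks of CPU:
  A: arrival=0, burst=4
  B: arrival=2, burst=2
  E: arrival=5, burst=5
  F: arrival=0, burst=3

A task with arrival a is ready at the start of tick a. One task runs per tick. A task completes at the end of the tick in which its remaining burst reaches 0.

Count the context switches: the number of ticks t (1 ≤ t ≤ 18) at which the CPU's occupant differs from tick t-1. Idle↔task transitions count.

context switches = 6

t=0: queue=[A,F] q_used=0 → run A
t=1: queue=[A,F] q_used=1 → run A
t=2: queue=[F,A,B] q_used=0 → run F
t=3: queue=[F,A,B] q_used=1 → run F
t=4: queue=[A,B,F] q_used=0 → run A
t=5: queue=[A,B,F,E] q_used=1 → run A
t=6: queue=[B,F,E] q_used=0 → run B
t=7: queue=[B,F,E] q_used=1 → run B
t=8: queue=[F,E] q_used=0 → run F
t=9: queue=[E] q_used=0 → run E
t=10: queue=[E] q_used=1 → run E
t=11: queue=[E] q_used=0 → run E
t=12: queue=[E] q_used=1 → run E
t=13: queue=[E] q_used=0 → run E
t=14: (idle)
t=15: (idle)
t=16: (idle)
t=17: (idle)
t=18: (idle)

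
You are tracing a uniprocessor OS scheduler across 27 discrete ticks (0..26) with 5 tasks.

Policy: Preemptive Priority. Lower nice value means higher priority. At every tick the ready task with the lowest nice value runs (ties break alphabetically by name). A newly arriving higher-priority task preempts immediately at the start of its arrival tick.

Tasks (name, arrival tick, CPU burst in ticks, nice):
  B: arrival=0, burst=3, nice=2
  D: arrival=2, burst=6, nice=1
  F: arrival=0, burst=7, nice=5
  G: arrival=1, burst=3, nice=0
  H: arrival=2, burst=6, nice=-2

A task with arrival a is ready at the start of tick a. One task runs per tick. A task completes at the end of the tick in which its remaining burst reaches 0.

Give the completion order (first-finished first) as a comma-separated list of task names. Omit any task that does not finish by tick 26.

t=0: ready={B,F} → run B
t=1: ready={B,F,G} → run G
t=2: ready={B,D,F,G,H} → run H
t=3: ready={B,D,F,G,H} → run H
t=4: ready={B,D,F,G,H} → run H
t=5: ready={B,D,F,G,H} → run H
t=6: ready={B,D,F,G,H} → run H
t=7: ready={B,D,F,G,H} → run H
t=8: ready={B,D,F,G} → run G
t=9: ready={B,D,F,G} → run G
t=10: ready={B,D,F} → run D
t=11: ready={B,D,F} → run D
t=12: ready={B,D,F} → run D
t=13: ready={B,D,F} → run D
t=14: ready={B,D,F} → run D
t=15: ready={B,D,F} → run D
t=16: ready={B,F} → run B
t=17: ready={B,F} → run B
t=18: ready={F} → run F
t=19: ready={F} → run F
t=20: ready={F} → run F
t=21: ready={F} → run F
t=22: ready={F} → run F
t=23: ready={F} → run F
t=24: ready={F} → run F
t=25: (idle)
t=26: (idle)

completion order = H, G, D, B, F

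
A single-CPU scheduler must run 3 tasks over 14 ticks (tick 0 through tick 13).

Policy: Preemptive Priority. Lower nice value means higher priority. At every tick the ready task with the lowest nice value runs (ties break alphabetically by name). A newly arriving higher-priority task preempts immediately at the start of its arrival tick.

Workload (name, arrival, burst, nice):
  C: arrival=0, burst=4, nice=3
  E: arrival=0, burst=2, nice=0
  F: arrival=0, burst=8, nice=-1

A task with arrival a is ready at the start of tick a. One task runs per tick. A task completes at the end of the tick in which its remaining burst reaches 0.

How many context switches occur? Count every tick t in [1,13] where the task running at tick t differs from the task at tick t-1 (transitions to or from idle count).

t=0: ready={C,E,F} → run F
t=1: ready={C,E,F} → run F
t=2: ready={C,E,F} → run F
t=3: ready={C,E,F} → run F
t=4: ready={C,E,F} → run F
t=5: ready={C,E,F} → run F
t=6: ready={C,E,F} → run F
t=7: ready={C,E,F} → run F
t=8: ready={C,E} → run E
t=9: ready={C,E} → run E
t=10: ready={C} → run C
t=11: ready={C} → run C
t=12: ready={C} → run C
t=13: ready={C} → run C

context switches = 2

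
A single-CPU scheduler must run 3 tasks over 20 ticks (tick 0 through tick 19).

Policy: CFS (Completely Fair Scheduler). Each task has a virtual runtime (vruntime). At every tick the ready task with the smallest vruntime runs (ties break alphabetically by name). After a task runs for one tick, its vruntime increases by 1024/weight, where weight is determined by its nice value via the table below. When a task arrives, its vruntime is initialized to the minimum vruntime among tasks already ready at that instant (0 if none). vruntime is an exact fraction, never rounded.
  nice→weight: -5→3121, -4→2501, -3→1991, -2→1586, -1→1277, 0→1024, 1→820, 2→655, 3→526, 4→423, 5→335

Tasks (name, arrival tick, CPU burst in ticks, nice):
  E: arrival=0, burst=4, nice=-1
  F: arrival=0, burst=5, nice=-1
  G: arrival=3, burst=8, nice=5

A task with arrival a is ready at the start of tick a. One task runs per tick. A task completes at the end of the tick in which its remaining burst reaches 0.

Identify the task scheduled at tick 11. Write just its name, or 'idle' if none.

t=0: vr[E=0 F=0] → run E
t=1: vr[E=1024/1277 F=0] → run F
t=2: vr[E=1024/1277 F=1024/1277] → run E
t=3: vr[E=2048/1277 F=1024/1277 G=1024/1277] → run F
t=4: vr[E=2048/1277 F=2048/1277 G=1024/1277] → run G
t=5: vr[E=2048/1277 F=2048/1277 G=1650688/427795] → run E
t=6: vr[E=3072/1277 F=2048/1277 G=1650688/427795] → run F
t=7: vr[E=3072/1277 F=3072/1277 G=1650688/427795] → run E
t=8: vr[F=3072/1277 G=1650688/427795] → run F
t=9: vr[F=4096/1277 G=1650688/427795] → run F
t=10: vr[G=1650688/427795] → run G
t=11: vr[G=2958336/427795] → run G
t=12: vr[G=4265984/427795] → run G
t=13: vr[G=5573632/427795] → run G
t=14: vr[G=1376256/85559] → run G
t=15: vr[G=8188928/427795] → run G
t=16: vr[G=9496576/427795] → run G
t=17: (idle)
t=18: (idle)
t=19: (idle)

running at tick 11 = G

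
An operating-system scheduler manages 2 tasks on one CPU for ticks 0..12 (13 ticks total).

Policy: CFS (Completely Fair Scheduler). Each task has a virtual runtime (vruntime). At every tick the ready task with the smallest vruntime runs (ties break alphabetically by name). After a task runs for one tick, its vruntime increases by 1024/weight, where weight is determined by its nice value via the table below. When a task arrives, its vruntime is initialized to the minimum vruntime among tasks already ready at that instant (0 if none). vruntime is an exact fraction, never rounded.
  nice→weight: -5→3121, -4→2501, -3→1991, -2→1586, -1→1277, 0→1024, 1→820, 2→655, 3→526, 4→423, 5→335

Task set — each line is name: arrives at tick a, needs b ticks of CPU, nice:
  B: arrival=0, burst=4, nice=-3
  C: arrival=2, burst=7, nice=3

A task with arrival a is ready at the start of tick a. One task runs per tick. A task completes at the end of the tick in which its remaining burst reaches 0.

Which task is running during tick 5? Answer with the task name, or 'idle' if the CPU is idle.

running at tick 5 = C

t=0: vr[B=0] → run B
t=1: vr[B=1024/1991] → run B
t=2: vr[B=2048/1991 C=2048/1991] → run B
t=3: vr[B=3072/1991 C=2048/1991] → run C
t=4: vr[B=3072/1991 C=1558016/523633] → run B
t=5: vr[C=1558016/523633] → run C
t=6: vr[C=2577408/523633] → run C
t=7: vr[C=3596800/523633] → run C
t=8: vr[C=4616192/523633] → run C
t=9: vr[C=5635584/523633] → run C
t=10: vr[C=6654976/523633] → run C
t=11: (idle)
t=12: (idle)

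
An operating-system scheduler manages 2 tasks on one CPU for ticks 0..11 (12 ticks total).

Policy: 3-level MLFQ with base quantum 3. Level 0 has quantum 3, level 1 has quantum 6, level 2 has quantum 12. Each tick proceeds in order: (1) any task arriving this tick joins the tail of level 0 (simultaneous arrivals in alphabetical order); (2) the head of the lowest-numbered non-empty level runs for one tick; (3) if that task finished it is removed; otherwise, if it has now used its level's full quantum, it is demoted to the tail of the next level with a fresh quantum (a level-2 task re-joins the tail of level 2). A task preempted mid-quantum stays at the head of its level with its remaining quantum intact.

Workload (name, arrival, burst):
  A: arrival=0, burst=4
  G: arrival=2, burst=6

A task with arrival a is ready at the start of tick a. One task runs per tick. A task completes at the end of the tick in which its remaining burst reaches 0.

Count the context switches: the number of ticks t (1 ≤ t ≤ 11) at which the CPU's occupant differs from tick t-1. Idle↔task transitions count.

t=0: L0/L1/L2 = A/-/- → run A
t=1: L0/L1/L2 = A/-/- → run A
t=2: L0/L1/L2 = AG/-/- → run A
t=3: L0/L1/L2 = G/A/- → run G
t=4: L0/L1/L2 = G/A/- → run G
t=5: L0/L1/L2 = G/A/- → run G
t=6: L0/L1/L2 = -/AG/- → run A
t=7: L0/L1/L2 = -/G/- → run G
t=8: L0/L1/L2 = -/G/- → run G
t=9: L0/L1/L2 = -/G/- → run G
t=10: (idle)
t=11: (idle)

context switches = 4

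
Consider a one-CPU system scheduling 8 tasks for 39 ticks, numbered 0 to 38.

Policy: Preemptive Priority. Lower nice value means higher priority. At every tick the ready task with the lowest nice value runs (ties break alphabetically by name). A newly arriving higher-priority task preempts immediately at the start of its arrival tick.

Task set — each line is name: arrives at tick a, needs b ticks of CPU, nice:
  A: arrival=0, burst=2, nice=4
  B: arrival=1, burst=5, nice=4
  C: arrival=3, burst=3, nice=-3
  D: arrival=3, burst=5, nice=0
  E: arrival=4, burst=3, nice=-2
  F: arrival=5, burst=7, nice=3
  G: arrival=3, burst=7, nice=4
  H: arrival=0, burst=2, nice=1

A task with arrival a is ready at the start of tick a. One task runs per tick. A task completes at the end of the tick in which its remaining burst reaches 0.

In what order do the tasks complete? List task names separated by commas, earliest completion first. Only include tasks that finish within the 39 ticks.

t=0: ready={A,H} → run H
t=1: ready={A,B,H} → run H
t=2: ready={A,B} → run A
t=3: ready={A,B,C,D,G} → run C
t=4: ready={A,B,C,D,E,G} → run C
t=5: ready={A,B,C,D,E,F,G} → run C
t=6: ready={A,B,D,E,F,G} → run E
t=7: ready={A,B,D,E,F,G} → run E
t=8: ready={A,B,D,E,F,G} → run E
t=9: ready={A,B,D,F,G} → run D
t=10: ready={A,B,D,F,G} → run D
t=11: ready={A,B,D,F,G} → run D
t=12: ready={A,B,D,F,G} → run D
t=13: ready={A,B,D,F,G} → run D
t=14: ready={A,B,F,G} → run F
t=15: ready={A,B,F,G} → run F
t=16: ready={A,B,F,G} → run F
t=17: ready={A,B,F,G} → run F
t=18: ready={A,B,F,G} → run F
t=19: ready={A,B,F,G} → run F
t=20: ready={A,B,F,G} → run F
t=21: ready={A,B,G} → run A
t=22: ready={B,G} → run B
t=23: ready={B,G} → run B
t=24: ready={B,G} → run B
t=25: ready={B,G} → run B
t=26: ready={B,G} → run B
t=27: ready={G} → run G
t=28: ready={G} → run G
t=29: ready={G} → run G
t=30: ready={G} → run G
t=31: ready={G} → run G
t=32: ready={G} → run G
t=33: ready={G} → run G
t=34: (idle)
t=35: (idle)
t=36: (idle)
t=37: (idle)
t=38: (idle)

completion order = H, C, E, D, F, A, B, G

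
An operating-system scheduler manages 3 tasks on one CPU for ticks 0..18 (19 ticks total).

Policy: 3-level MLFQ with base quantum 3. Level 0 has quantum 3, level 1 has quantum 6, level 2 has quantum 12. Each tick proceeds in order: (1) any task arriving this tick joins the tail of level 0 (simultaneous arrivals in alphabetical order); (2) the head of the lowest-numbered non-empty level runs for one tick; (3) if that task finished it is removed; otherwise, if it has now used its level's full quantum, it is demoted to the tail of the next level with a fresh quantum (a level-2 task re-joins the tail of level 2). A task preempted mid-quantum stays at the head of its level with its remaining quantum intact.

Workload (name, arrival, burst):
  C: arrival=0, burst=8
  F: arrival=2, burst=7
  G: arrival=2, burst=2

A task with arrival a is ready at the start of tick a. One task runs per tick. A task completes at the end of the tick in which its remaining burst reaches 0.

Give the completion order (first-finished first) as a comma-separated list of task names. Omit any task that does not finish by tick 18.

completion order = G, C, F

t=0: L0/L1/L2 = C/-/- → run C
t=1: L0/L1/L2 = C/-/- → run C
t=2: L0/L1/L2 = CFG/-/- → run C
t=3: L0/L1/L2 = FG/C/- → run F
t=4: L0/L1/L2 = FG/C/- → run F
t=5: L0/L1/L2 = FG/C/- → run F
t=6: L0/L1/L2 = G/CF/- → run G
t=7: L0/L1/L2 = G/CF/- → run G
t=8: L0/L1/L2 = -/CF/- → run C
t=9: L0/L1/L2 = -/CF/- → run C
t=10: L0/L1/L2 = -/CF/- → run C
t=11: L0/L1/L2 = -/CF/- → run C
t=12: L0/L1/L2 = -/CF/- → run C
t=13: L0/L1/L2 = -/F/- → run F
t=14: L0/L1/L2 = -/F/- → run F
t=15: L0/L1/L2 = -/F/- → run F
t=16: L0/L1/L2 = -/F/- → run F
t=17: (idle)
t=18: (idle)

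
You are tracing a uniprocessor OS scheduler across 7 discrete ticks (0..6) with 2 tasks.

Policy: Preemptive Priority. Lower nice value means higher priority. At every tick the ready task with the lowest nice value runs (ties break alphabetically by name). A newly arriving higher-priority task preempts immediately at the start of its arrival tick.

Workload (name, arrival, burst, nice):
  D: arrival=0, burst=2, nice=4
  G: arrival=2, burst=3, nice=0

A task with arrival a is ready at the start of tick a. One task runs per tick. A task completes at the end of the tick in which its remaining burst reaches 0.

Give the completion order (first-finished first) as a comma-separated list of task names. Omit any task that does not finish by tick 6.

completion order = D, G

t=0: ready={D} → run D
t=1: ready={D} → run D
t=2: ready={G} → run G
t=3: ready={G} → run G
t=4: ready={G} → run G
t=5: (idle)
t=6: (idle)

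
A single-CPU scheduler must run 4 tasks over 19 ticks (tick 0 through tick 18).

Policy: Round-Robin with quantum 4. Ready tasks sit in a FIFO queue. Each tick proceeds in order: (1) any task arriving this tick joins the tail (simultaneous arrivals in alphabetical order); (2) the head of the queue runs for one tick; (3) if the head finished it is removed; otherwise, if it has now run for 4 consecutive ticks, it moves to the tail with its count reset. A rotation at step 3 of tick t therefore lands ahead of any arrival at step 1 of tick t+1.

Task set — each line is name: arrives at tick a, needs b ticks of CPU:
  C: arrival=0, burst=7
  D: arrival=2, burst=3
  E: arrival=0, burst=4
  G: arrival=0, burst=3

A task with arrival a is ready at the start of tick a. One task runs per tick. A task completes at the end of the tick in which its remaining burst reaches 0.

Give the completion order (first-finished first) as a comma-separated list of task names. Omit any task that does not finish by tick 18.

t=0: queue=[C,E,G] q_used=0 → run C
t=1: queue=[C,E,G] q_used=1 → run C
t=2: queue=[C,E,G,D] q_used=2 → run C
t=3: queue=[C,E,G,D] q_used=3 → run C
t=4: queue=[E,G,D,C] q_used=0 → run E
t=5: queue=[E,G,D,C] q_used=1 → run E
t=6: queue=[E,G,D,C] q_used=2 → run E
t=7: queue=[E,G,D,C] q_used=3 → run E
t=8: queue=[G,D,C] q_used=0 → run G
t=9: queue=[G,D,C] q_used=1 → run G
t=10: queue=[G,D,C] q_used=2 → run G
t=11: queue=[D,C] q_used=0 → run D
t=12: queue=[D,C] q_used=1 → run D
t=13: queue=[D,C] q_used=2 → run D
t=14: queue=[C] q_used=0 → run C
t=15: queue=[C] q_used=1 → run C
t=16: queue=[C] q_used=2 → run C
t=17: (idle)
t=18: (idle)

completion order = E, G, D, C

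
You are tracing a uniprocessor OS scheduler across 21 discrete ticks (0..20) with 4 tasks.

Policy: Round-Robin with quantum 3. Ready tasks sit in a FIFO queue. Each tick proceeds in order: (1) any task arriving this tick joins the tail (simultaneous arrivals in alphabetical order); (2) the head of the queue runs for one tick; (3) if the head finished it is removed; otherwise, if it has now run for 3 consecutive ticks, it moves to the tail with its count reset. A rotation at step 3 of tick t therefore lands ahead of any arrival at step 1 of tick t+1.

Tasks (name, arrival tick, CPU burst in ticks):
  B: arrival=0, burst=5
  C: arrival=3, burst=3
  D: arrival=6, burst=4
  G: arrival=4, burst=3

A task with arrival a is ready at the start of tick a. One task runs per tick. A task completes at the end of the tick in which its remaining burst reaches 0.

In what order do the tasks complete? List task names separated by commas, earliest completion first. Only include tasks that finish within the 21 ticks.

t=0: queue=[B] q_used=0 → run B
t=1: queue=[B] q_used=1 → run B
t=2: queue=[B] q_used=2 → run B
t=3: queue=[B,C] q_used=0 → run B
t=4: queue=[B,C,G] q_used=1 → run B
t=5: queue=[C,G] q_used=0 → run C
t=6: queue=[C,G,D] q_used=1 → run C
t=7: queue=[C,G,D] q_used=2 → run C
t=8: queue=[G,D] q_used=0 → run G
t=9: queue=[G,D] q_used=1 → run G
t=10: queue=[G,D] q_used=2 → run G
t=11: queue=[D] q_used=0 → run D
t=12: queue=[D] q_used=1 → run D
t=13: queue=[D] q_used=2 → run D
t=14: queue=[D] q_used=0 → run D
t=15: (idle)
t=16: (idle)
t=17: (idle)
t=18: (idle)
t=19: (idle)
t=20: (idle)

completion order = B, C, G, D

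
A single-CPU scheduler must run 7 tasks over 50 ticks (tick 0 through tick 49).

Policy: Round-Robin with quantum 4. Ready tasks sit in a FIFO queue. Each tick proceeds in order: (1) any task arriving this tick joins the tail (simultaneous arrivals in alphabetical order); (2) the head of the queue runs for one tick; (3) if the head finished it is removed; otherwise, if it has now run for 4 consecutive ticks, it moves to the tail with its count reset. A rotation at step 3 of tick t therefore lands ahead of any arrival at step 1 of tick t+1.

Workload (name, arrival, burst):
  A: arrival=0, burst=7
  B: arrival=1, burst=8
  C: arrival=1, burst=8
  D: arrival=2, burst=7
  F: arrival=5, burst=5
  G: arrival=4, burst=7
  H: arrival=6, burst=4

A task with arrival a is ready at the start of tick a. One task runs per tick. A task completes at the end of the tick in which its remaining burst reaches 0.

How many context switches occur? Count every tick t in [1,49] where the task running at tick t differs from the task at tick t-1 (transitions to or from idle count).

context switches = 13

t=0: queue=[A] q_used=0 → run A
t=1: queue=[A,B,C] q_used=1 → run A
t=2: queue=[A,B,C,D] q_used=2 → run A
t=3: queue=[A,B,C,D] q_used=3 → run A
t=4: queue=[B,C,D,A,G] q_used=0 → run B
t=5: queue=[B,C,D,A,G,F] q_used=1 → run B
t=6: queue=[B,C,D,A,G,F,H] q_used=2 → run B
t=7: queue=[B,C,D,A,G,F,H] q_used=3 → run B
t=8: queue=[C,D,A,G,F,H,B] q_used=0 → run C
t=9: queue=[C,D,A,G,F,H,B] q_used=1 → run C
t=10: queue=[C,D,A,G,F,H,B] q_used=2 → run C
t=11: queue=[C,D,A,G,F,H,B] q_used=3 → run C
t=12: queue=[D,A,G,F,H,B,C] q_used=0 → run D
t=13: queue=[D,A,G,F,H,B,C] q_used=1 → run D
t=14: queue=[D,A,G,F,H,B,C] q_used=2 → run D
t=15: queue=[D,A,G,F,H,B,C] q_used=3 → run D
t=16: queue=[A,G,F,H,B,C,D] q_used=0 → run A
t=17: queue=[A,G,F,H,B,C,D] q_used=1 → run A
t=18: queue=[A,G,F,H,B,C,D] q_used=2 → run A
t=19: queue=[G,F,H,B,C,D] q_used=0 → run G
t=20: queue=[G,F,H,B,C,D] q_used=1 → run G
t=21: queue=[G,F,H,B,C,D] q_used=2 → run G
t=22: queue=[G,F,H,B,C,D] q_used=3 → run G
t=23: queue=[F,H,B,C,D,G] q_used=0 → run F
t=24: queue=[F,H,B,C,D,G] q_used=1 → run F
t=25: queue=[F,H,B,C,D,G] q_used=2 → run F
t=26: queue=[F,H,B,C,D,G] q_used=3 → run F
t=27: queue=[H,B,C,D,G,F] q_used=0 → run H
t=28: queue=[H,B,C,D,G,F] q_used=1 → run H
t=29: queue=[H,B,C,D,G,F] q_used=2 → run H
t=30: queue=[H,B,C,D,G,F] q_used=3 → run H
t=31: queue=[B,C,D,G,F] q_used=0 → run B
t=32: queue=[B,C,D,G,F] q_used=1 → run B
t=33: queue=[B,C,D,G,F] q_used=2 → run B
t=34: queue=[B,C,D,G,F] q_used=3 → run B
t=35: queue=[C,D,G,F] q_used=0 → run C
t=36: queue=[C,D,G,F] q_used=1 → run C
t=37: queue=[C,D,G,F] q_used=2 → run C
t=38: queue=[C,D,G,F] q_used=3 → run C
t=39: queue=[D,G,F] q_used=0 → run D
t=40: queue=[D,G,F] q_used=1 → run D
t=41: queue=[D,G,F] q_used=2 → run D
t=42: queue=[G,F] q_used=0 → run G
t=43: queue=[G,F] q_used=1 → run G
t=44: queue=[G,F] q_used=2 → run G
t=45: queue=[F] q_used=0 → run F
t=46: (idle)
t=47: (idle)
t=48: (idle)
t=49: (idle)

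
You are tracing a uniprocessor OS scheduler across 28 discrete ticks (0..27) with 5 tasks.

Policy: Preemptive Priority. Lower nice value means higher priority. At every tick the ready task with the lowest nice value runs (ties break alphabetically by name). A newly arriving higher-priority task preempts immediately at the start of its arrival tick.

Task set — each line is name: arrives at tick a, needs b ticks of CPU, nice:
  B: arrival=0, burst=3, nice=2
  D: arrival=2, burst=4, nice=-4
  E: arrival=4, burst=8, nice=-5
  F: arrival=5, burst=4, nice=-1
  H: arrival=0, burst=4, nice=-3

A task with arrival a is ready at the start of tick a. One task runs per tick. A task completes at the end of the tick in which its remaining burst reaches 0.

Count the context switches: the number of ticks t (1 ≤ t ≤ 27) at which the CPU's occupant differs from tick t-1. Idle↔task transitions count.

t=0: ready={B,H} → run H
t=1: ready={B,H} → run H
t=2: ready={B,D,H} → run D
t=3: ready={B,D,H} → run D
t=4: ready={B,D,E,H} → run E
t=5: ready={B,D,E,F,H} → run E
t=6: ready={B,D,E,F,H} → run E
t=7: ready={B,D,E,F,H} → run E
t=8: ready={B,D,E,F,H} → run E
t=9: ready={B,D,E,F,H} → run E
t=10: ready={B,D,E,F,H} → run E
t=11: ready={B,D,E,F,H} → run E
t=12: ready={B,D,F,H} → run D
t=13: ready={B,D,F,H} → run D
t=14: ready={B,F,H} → run H
t=15: ready={B,F,H} → run H
t=16: ready={B,F} → run F
t=17: ready={B,F} → run F
t=18: ready={B,F} → run F
t=19: ready={B,F} → run F
t=20: ready={B} → run B
t=21: ready={B} → run B
t=22: ready={B} → run B
t=23: (idle)
t=24: (idle)
t=25: (idle)
t=26: (idle)
t=27: (idle)

context switches = 7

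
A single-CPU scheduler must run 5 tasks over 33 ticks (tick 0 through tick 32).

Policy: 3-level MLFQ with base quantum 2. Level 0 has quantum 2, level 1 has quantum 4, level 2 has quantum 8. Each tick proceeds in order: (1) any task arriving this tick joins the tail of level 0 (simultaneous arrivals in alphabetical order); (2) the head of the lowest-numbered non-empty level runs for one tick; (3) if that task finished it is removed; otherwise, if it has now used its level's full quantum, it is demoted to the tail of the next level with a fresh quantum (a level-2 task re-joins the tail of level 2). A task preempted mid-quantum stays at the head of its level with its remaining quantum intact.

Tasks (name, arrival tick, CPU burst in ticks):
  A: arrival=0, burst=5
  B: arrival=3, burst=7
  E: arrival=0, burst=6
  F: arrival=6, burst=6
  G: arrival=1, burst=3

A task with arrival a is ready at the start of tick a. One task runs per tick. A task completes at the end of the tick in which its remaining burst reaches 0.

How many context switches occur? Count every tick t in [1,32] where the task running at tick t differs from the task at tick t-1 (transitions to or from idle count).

context switches = 11

t=0: L0/L1/L2 = AE/-/- → run A
t=1: L0/L1/L2 = AEG/-/- → run A
t=2: L0/L1/L2 = EG/A/- → run E
t=3: L0/L1/L2 = EGB/A/- → run E
t=4: L0/L1/L2 = GB/AE/- → run G
t=5: L0/L1/L2 = GB/AE/- → run G
t=6: L0/L1/L2 = BF/AEG/- → run B
t=7: L0/L1/L2 = BF/AEG/- → run B
t=8: L0/L1/L2 = F/AEGB/- → run F
t=9: L0/L1/L2 = F/AEGB/- → run F
t=10: L0/L1/L2 = -/AEGBF/- → run A
t=11: L0/L1/L2 = -/AEGBF/- → run A
t=12: L0/L1/L2 = -/AEGBF/- → run A
t=13: L0/L1/L2 = -/EGBF/- → run E
t=14: L0/L1/L2 = -/EGBF/- → run E
t=15: L0/L1/L2 = -/EGBF/- → run E
t=16: L0/L1/L2 = -/EGBF/- → run E
t=17: L0/L1/L2 = -/GBF/- → run G
t=18: L0/L1/L2 = -/BF/- → run B
t=19: L0/L1/L2 = -/BF/- → run B
t=20: L0/L1/L2 = -/BF/- → run B
t=21: L0/L1/L2 = -/BF/- → run B
t=22: L0/L1/L2 = -/F/B → run F
t=23: L0/L1/L2 = -/F/B → run F
t=24: L0/L1/L2 = -/F/B → run F
t=25: L0/L1/L2 = -/F/B → run F
t=26: L0/L1/L2 = -/-/B → run B
t=27: (idle)
t=28: (idle)
t=29: (idle)
t=30: (idle)
t=31: (idle)
t=32: (idle)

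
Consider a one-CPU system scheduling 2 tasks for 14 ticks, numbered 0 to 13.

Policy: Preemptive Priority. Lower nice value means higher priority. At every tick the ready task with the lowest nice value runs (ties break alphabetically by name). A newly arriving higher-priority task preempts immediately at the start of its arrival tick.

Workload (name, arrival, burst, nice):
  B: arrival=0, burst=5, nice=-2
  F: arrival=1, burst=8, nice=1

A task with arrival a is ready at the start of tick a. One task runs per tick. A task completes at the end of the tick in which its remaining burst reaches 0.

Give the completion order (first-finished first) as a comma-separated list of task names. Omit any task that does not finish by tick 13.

t=0: ready={B} → run B
t=1: ready={B,F} → run B
t=2: ready={B,F} → run B
t=3: ready={B,F} → run B
t=4: ready={B,F} → run B
t=5: ready={F} → run F
t=6: ready={F} → run F
t=7: ready={F} → run F
t=8: ready={F} → run F
t=9: ready={F} → run F
t=10: ready={F} → run F
t=11: ready={F} → run F
t=12: ready={F} → run F
t=13: (idle)

completion order = B, F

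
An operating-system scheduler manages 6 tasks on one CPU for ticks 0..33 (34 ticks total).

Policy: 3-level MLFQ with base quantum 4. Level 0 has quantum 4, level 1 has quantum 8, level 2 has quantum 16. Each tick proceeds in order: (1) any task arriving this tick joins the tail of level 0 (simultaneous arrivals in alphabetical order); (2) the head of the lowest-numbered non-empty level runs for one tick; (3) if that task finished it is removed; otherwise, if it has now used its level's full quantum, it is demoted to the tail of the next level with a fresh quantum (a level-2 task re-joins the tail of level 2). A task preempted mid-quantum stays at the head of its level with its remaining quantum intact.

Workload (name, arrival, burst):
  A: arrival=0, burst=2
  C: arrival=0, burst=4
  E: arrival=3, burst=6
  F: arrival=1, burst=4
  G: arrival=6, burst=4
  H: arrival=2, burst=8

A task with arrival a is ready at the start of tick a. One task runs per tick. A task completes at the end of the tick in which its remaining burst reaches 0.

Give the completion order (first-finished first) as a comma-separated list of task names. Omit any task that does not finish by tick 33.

completion order = A, C, F, G, H, E

t=0: L0/L1/L2 = AC/-/- → run A
t=1: L0/L1/L2 = ACF/-/- → run A
t=2: L0/L1/L2 = CFH/-/- → run C
t=3: L0/L1/L2 = CFHE/-/- → run C
t=4: L0/L1/L2 = CFHE/-/- → run C
t=5: L0/L1/L2 = CFHE/-/- → run C
t=6: L0/L1/L2 = FHEG/-/- → run F
t=7: L0/L1/L2 = FHEG/-/- → run F
t=8: L0/L1/L2 = FHEG/-/- → run F
t=9: L0/L1/L2 = FHEG/-/- → run F
t=10: L0/L1/L2 = HEG/-/- → run H
t=11: L0/L1/L2 = HEG/-/- → run H
t=12: L0/L1/L2 = HEG/-/- → run H
t=13: L0/L1/L2 = HEG/-/- → run H
t=14: L0/L1/L2 = EG/H/- → run E
t=15: L0/L1/L2 = EG/H/- → run E
t=16: L0/L1/L2 = EG/H/- → run E
t=17: L0/L1/L2 = EG/H/- → run E
t=18: L0/L1/L2 = G/HE/- → run G
t=19: L0/L1/L2 = G/HE/- → run G
t=20: L0/L1/L2 = G/HE/- → run G
t=21: L0/L1/L2 = G/HE/- → run G
t=22: L0/L1/L2 = -/HE/- → run H
t=23: L0/L1/L2 = -/HE/- → run H
t=24: L0/L1/L2 = -/HE/- → run H
t=25: L0/L1/L2 = -/HE/- → run H
t=26: L0/L1/L2 = -/E/- → run E
t=27: L0/L1/L2 = -/E/- → run E
t=28: (idle)
t=29: (idle)
t=30: (idle)
t=31: (idle)
t=32: (idle)
t=33: (idle)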